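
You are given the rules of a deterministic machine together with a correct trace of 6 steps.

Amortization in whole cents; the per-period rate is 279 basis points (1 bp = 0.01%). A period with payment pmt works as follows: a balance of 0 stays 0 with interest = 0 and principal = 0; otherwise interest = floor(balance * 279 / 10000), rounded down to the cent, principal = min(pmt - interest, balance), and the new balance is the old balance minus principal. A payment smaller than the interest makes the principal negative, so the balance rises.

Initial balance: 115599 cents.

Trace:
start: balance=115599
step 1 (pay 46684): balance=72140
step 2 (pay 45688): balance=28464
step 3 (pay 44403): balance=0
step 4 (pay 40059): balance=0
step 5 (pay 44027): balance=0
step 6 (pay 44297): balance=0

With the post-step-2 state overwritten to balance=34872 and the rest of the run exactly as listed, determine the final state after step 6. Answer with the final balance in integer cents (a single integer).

0

state after step 2 := balance=34872
step 3 (pay 44403): balance=0
step 4 (pay 40059): balance=0
step 5 (pay 44027): balance=0
step 6 (pay 44297): balance=0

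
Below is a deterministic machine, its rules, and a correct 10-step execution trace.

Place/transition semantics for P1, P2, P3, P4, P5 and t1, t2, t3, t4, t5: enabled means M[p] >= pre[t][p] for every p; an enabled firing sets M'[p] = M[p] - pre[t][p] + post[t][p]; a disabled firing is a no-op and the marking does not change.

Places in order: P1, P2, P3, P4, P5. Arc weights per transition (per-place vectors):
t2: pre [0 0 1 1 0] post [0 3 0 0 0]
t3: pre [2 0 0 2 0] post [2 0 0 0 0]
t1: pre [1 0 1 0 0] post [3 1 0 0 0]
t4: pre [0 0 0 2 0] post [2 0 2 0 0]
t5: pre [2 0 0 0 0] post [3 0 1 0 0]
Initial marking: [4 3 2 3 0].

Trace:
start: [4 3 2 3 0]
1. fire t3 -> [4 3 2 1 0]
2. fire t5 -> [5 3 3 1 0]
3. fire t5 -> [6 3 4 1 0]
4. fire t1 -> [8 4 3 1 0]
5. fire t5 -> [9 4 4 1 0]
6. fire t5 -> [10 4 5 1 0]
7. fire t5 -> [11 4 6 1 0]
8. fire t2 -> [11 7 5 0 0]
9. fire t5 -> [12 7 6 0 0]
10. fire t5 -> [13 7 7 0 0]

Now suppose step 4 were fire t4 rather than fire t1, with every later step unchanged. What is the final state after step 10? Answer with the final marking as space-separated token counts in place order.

11 6 8 0 0

(re-executing from step 4 with the substitution; state before step 4: [6 3 4 1 0])
4. fire t4 -> [6 3 4 1 0]
5. fire t5 -> [7 3 5 1 0]
6. fire t5 -> [8 3 6 1 0]
7. fire t5 -> [9 3 7 1 0]
8. fire t2 -> [9 6 6 0 0]
9. fire t5 -> [10 6 7 0 0]
10. fire t5 -> [11 6 8 0 0]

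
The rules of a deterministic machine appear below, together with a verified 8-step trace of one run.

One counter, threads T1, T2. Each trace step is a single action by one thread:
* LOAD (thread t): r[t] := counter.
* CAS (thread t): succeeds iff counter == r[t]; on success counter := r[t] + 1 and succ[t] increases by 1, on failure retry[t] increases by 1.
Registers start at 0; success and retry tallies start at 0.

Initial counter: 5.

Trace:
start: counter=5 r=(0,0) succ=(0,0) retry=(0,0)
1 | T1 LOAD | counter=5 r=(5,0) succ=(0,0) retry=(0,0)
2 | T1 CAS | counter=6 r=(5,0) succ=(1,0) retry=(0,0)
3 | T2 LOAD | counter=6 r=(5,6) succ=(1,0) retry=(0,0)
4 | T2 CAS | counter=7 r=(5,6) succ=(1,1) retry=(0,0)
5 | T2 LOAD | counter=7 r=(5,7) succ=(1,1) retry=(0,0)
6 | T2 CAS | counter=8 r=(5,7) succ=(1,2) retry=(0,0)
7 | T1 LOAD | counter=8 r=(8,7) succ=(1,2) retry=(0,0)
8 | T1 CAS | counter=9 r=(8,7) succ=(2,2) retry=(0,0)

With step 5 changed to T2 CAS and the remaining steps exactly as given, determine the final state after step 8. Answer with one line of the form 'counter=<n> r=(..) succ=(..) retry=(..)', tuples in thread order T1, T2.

(re-executing from step 5 with the substitution; state before step 5: counter=7 r=(5,6) succ=(1,1) retry=(0,0))
5 | T2 CAS | counter=7 r=(5,6) succ=(1,1) retry=(0,1)
6 | T2 CAS | counter=7 r=(5,6) succ=(1,1) retry=(0,2)
7 | T1 LOAD | counter=7 r=(7,6) succ=(1,1) retry=(0,2)
8 | T1 CAS | counter=8 r=(7,6) succ=(2,1) retry=(0,2)

counter=8 r=(7,6) succ=(2,1) retry=(0,2)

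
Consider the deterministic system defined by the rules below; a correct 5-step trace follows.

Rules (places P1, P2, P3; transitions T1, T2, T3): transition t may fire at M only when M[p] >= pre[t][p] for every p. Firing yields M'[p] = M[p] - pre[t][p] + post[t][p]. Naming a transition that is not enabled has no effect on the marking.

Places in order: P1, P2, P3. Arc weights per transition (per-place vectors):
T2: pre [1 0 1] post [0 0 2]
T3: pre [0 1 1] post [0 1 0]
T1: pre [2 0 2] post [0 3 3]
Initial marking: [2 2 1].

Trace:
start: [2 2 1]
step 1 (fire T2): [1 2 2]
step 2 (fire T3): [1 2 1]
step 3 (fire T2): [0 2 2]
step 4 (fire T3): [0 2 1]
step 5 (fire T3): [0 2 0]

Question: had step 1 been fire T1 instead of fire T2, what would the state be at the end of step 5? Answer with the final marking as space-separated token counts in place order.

2 2 0

(re-executing from step 1 with the substitution; state before step 1: [2 2 1])
step 1 (fire T1): [2 2 1]
step 2 (fire T3): [2 2 0]
step 3 (fire T2): [2 2 0]
step 4 (fire T3): [2 2 0]
step 5 (fire T3): [2 2 0]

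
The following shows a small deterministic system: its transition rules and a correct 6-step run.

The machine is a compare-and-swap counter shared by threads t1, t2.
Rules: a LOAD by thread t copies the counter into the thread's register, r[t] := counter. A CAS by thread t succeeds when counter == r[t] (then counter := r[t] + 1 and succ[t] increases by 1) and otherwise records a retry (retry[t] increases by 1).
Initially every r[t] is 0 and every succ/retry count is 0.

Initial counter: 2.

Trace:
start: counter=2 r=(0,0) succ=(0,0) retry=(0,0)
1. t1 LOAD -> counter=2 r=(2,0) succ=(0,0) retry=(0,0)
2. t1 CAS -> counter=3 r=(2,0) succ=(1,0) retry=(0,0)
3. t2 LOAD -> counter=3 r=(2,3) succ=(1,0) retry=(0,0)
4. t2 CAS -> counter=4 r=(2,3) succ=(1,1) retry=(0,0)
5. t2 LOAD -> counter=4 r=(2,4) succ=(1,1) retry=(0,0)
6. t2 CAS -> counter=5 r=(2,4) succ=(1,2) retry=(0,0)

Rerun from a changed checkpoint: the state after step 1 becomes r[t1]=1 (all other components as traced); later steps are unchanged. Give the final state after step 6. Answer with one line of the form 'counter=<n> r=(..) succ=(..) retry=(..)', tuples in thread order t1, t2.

counter=4 r=(1,3) succ=(0,2) retry=(1,0)

state after step 1 := counter=2 r=(1,0) succ=(0,0) retry=(0,0)
2. t1 CAS -> counter=2 r=(1,0) succ=(0,0) retry=(1,0)
3. t2 LOAD -> counter=2 r=(1,2) succ=(0,0) retry=(1,0)
4. t2 CAS -> counter=3 r=(1,2) succ=(0,1) retry=(1,0)
5. t2 LOAD -> counter=3 r=(1,3) succ=(0,1) retry=(1,0)
6. t2 CAS -> counter=4 r=(1,3) succ=(0,2) retry=(1,0)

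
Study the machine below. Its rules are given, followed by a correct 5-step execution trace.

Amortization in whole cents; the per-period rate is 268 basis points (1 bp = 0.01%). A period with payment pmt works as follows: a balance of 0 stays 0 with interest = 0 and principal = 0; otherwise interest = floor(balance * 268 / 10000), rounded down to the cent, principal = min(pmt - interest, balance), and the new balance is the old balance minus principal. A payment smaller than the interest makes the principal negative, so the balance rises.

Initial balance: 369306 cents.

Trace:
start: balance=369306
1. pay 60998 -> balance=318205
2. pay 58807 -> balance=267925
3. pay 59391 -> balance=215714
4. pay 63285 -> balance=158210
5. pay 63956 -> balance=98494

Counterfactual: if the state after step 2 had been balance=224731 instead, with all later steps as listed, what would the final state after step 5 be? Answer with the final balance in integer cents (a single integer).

state after step 2 := balance=224731
3. pay 59391 -> balance=171362
4. pay 63285 -> balance=112669
5. pay 63956 -> balance=51732

51732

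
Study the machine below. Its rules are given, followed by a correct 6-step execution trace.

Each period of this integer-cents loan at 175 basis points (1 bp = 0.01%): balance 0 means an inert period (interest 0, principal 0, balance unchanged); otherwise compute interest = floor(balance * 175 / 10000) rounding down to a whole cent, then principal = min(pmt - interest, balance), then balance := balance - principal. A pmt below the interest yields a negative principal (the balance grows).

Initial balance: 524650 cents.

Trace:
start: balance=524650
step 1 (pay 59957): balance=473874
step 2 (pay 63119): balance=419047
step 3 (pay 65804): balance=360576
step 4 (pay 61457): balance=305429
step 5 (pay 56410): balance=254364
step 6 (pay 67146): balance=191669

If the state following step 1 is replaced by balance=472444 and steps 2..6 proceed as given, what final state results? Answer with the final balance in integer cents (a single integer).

state after step 1 := balance=472444
step 2 (pay 63119): balance=417592
step 3 (pay 65804): balance=359095
step 4 (pay 61457): balance=303922
step 5 (pay 56410): balance=252830
step 6 (pay 67146): balance=190108

190108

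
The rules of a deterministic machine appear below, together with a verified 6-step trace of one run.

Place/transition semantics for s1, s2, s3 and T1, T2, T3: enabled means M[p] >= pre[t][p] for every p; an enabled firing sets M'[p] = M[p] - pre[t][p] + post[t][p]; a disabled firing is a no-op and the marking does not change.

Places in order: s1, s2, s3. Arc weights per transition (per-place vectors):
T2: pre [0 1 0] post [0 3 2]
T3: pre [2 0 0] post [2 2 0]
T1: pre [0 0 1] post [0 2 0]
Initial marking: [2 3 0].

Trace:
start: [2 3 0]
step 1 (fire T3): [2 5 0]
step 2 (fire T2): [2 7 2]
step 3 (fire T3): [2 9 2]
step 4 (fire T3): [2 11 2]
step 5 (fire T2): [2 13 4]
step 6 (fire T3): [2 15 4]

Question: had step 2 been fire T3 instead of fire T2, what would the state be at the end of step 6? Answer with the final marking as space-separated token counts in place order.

2 15 2

(re-executing from step 2 with the substitution; state before step 2: [2 5 0])
step 2 (fire T3): [2 7 0]
step 3 (fire T3): [2 9 0]
step 4 (fire T3): [2 11 0]
step 5 (fire T2): [2 13 2]
step 6 (fire T3): [2 15 2]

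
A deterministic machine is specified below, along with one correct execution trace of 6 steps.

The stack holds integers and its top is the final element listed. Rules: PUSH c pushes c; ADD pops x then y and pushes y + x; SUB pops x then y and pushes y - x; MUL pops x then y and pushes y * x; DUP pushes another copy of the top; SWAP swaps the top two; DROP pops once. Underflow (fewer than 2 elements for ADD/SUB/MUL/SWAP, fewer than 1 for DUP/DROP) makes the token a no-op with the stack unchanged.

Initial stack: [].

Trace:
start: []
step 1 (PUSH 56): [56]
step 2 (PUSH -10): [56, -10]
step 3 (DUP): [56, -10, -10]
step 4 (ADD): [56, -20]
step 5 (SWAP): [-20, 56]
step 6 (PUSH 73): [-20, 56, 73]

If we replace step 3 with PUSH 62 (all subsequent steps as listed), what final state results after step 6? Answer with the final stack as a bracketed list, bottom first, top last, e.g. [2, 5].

[52, 56, 73]

(re-executing from step 3 with the substitution; state before step 3: [56, -10])
step 3 (PUSH 62): [56, -10, 62]
step 4 (ADD): [56, 52]
step 5 (SWAP): [52, 56]
step 6 (PUSH 73): [52, 56, 73]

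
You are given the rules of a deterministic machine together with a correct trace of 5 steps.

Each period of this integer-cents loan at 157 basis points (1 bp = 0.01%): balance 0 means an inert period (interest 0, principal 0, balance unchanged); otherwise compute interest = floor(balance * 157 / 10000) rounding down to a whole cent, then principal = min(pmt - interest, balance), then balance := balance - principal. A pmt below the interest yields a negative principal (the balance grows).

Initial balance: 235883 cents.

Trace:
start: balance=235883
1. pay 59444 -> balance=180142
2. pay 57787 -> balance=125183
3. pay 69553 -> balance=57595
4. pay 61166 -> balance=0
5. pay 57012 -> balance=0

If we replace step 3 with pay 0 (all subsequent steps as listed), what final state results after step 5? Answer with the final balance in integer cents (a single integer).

12033

(re-executing from step 3 with the substitution; state before step 3: balance=125183)
3. pay 0 -> balance=127148
4. pay 61166 -> balance=67978
5. pay 57012 -> balance=12033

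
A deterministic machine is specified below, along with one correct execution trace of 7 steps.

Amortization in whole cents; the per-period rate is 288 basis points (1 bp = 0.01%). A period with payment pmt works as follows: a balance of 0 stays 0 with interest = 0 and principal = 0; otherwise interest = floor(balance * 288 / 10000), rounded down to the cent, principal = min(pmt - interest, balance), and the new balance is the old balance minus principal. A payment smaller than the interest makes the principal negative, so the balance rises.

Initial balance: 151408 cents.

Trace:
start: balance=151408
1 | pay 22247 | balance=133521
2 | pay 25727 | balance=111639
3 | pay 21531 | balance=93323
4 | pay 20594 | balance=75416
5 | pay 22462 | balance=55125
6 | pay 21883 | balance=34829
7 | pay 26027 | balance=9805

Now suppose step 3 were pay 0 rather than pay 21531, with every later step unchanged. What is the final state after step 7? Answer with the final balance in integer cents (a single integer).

33925

(re-executing from step 3 with the substitution; state before step 3: balance=111639)
3 | pay 0 | balance=114854
4 | pay 20594 | balance=97567
5 | pay 22462 | balance=77914
6 | pay 21883 | balance=58274
7 | pay 26027 | balance=33925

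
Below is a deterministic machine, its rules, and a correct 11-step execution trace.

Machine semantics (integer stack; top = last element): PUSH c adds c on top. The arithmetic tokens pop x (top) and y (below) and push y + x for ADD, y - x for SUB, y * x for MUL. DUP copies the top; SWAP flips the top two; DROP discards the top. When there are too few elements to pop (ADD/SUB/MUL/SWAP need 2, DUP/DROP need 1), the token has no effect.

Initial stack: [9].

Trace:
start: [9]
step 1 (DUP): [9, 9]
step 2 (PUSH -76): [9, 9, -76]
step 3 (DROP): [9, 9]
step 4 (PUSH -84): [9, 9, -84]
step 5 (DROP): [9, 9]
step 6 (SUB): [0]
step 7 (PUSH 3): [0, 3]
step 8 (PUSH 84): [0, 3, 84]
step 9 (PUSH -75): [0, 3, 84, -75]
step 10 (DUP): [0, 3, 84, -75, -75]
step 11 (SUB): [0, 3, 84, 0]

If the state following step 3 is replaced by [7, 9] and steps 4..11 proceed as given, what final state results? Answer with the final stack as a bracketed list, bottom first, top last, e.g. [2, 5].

[-2, 3, 84, 0]

state after step 3 := [7, 9]
step 4 (PUSH -84): [7, 9, -84]
step 5 (DROP): [7, 9]
step 6 (SUB): [-2]
step 7 (PUSH 3): [-2, 3]
step 8 (PUSH 84): [-2, 3, 84]
step 9 (PUSH -75): [-2, 3, 84, -75]
step 10 (DUP): [-2, 3, 84, -75, -75]
step 11 (SUB): [-2, 3, 84, 0]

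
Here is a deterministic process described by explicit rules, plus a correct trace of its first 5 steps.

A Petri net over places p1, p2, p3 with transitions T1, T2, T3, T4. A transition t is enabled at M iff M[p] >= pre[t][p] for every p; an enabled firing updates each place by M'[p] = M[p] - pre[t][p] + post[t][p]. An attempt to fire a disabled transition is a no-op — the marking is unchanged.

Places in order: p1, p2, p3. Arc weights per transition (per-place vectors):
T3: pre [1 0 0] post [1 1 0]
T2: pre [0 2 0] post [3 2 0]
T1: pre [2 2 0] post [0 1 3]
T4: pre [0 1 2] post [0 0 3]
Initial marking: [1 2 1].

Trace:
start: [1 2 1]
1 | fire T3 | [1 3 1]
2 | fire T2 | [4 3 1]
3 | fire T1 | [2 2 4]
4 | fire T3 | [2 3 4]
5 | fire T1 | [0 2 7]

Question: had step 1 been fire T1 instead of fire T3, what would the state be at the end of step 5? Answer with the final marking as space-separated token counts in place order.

(re-executing from step 1 with the substitution; state before step 1: [1 2 1])
1 | fire T1 | [1 2 1]
2 | fire T2 | [4 2 1]
3 | fire T1 | [2 1 4]
4 | fire T3 | [2 2 4]
5 | fire T1 | [0 1 7]

0 1 7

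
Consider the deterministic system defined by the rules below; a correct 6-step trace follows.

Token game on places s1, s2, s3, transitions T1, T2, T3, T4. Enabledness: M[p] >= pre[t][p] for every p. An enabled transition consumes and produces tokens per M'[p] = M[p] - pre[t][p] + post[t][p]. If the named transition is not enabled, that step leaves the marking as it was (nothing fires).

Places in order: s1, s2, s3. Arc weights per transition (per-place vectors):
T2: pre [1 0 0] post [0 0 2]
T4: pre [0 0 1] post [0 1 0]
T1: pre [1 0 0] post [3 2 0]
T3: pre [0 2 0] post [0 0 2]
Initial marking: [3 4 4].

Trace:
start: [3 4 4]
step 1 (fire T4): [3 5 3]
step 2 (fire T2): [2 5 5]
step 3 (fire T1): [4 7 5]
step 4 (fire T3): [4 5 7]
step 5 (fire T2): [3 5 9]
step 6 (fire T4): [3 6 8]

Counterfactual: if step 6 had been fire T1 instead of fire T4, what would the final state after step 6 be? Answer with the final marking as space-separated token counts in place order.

(re-executing from step 6 with the substitution; state before step 6: [3 5 9])
step 6 (fire T1): [5 7 9]

5 7 9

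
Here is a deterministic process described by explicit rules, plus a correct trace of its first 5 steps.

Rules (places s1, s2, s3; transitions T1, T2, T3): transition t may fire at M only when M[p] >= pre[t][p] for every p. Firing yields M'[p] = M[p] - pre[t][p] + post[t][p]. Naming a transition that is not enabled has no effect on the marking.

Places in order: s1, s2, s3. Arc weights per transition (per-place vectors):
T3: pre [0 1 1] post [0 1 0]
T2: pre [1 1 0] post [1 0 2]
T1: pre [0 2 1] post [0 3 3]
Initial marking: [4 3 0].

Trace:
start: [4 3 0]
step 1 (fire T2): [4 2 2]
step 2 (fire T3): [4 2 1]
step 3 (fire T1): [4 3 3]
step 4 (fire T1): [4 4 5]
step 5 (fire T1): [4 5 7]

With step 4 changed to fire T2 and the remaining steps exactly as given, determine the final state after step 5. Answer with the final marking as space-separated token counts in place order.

4 3 7

(re-executing from step 4 with the substitution; state before step 4: [4 3 3])
step 4 (fire T2): [4 2 5]
step 5 (fire T1): [4 3 7]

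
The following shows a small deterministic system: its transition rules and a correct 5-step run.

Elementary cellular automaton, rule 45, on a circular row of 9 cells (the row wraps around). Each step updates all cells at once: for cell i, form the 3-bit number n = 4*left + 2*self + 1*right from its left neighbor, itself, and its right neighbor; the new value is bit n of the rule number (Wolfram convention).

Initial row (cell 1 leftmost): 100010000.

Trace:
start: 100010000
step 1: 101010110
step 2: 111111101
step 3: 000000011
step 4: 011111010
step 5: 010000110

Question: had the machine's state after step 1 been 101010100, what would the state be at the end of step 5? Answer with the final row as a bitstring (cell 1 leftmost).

111000001

state after step 1 := 101010100
step 2: 111111100
step 3: 100000000
step 4: 101111110
step 5: 111000001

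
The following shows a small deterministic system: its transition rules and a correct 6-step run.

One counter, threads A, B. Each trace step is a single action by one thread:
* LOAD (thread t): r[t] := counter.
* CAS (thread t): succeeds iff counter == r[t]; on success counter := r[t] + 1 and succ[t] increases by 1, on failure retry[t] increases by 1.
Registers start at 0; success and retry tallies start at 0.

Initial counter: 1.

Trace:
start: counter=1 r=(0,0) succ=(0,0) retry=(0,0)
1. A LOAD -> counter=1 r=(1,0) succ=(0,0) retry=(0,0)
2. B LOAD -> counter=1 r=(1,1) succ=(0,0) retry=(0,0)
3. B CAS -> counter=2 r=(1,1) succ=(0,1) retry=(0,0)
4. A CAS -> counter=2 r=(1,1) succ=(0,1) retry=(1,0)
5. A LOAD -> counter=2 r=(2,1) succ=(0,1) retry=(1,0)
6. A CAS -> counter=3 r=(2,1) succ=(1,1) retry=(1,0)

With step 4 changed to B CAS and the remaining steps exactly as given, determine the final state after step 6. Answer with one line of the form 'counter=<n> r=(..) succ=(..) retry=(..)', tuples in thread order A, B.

(re-executing from step 4 with the substitution; state before step 4: counter=2 r=(1,1) succ=(0,1) retry=(0,0))
4. B CAS -> counter=2 r=(1,1) succ=(0,1) retry=(0,1)
5. A LOAD -> counter=2 r=(2,1) succ=(0,1) retry=(0,1)
6. A CAS -> counter=3 r=(2,1) succ=(1,1) retry=(0,1)

counter=3 r=(2,1) succ=(1,1) retry=(0,1)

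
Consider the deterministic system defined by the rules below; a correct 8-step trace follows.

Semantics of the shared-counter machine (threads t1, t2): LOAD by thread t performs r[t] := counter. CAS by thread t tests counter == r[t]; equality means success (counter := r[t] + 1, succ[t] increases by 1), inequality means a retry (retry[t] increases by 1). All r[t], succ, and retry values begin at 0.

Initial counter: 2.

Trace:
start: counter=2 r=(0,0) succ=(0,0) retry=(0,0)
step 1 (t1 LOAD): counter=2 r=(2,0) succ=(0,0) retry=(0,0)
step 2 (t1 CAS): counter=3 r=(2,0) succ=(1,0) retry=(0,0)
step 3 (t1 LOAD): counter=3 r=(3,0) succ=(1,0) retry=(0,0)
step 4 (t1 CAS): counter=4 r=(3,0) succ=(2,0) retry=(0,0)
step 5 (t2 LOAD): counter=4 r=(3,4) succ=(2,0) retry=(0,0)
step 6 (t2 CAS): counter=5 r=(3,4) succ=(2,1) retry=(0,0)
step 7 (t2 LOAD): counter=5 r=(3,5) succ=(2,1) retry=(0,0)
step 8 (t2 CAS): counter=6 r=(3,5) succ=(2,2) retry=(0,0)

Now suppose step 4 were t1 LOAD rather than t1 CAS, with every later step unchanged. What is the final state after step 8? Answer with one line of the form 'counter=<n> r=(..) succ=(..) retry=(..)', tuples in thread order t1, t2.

counter=5 r=(3,4) succ=(1,2) retry=(0,0)

(re-executing from step 4 with the substitution; state before step 4: counter=3 r=(3,0) succ=(1,0) retry=(0,0))
step 4 (t1 LOAD): counter=3 r=(3,0) succ=(1,0) retry=(0,0)
step 5 (t2 LOAD): counter=3 r=(3,3) succ=(1,0) retry=(0,0)
step 6 (t2 CAS): counter=4 r=(3,3) succ=(1,1) retry=(0,0)
step 7 (t2 LOAD): counter=4 r=(3,4) succ=(1,1) retry=(0,0)
step 8 (t2 CAS): counter=5 r=(3,4) succ=(1,2) retry=(0,0)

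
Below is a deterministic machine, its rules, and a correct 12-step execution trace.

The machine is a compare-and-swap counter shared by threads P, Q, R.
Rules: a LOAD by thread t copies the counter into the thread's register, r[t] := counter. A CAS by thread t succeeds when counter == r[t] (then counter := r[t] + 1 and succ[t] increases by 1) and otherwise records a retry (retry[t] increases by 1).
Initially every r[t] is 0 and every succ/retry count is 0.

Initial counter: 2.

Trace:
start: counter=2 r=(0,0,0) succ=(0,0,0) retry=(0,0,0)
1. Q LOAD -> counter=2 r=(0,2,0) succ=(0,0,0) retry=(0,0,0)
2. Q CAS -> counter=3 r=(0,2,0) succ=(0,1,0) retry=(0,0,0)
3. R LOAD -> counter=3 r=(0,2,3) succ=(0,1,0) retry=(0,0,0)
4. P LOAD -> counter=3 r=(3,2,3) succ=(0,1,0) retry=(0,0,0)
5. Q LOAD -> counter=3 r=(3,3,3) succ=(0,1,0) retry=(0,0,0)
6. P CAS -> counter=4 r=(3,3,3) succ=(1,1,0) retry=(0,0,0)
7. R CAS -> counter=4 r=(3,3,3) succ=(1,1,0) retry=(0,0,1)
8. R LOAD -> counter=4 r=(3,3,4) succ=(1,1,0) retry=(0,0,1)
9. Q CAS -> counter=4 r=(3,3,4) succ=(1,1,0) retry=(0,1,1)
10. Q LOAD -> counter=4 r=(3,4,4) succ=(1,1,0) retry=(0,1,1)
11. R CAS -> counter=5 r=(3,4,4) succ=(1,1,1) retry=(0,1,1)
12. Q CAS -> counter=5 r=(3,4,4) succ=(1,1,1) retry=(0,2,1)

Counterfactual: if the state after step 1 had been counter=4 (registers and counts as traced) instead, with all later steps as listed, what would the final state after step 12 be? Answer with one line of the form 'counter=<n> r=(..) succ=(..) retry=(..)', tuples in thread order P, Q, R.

state after step 1 := counter=4 r=(0,2,0) succ=(0,0,0) retry=(0,0,0)
2. Q CAS -> counter=4 r=(0,2,0) succ=(0,0,0) retry=(0,1,0)
3. R LOAD -> counter=4 r=(0,2,4) succ=(0,0,0) retry=(0,1,0)
4. P LOAD -> counter=4 r=(4,2,4) succ=(0,0,0) retry=(0,1,0)
5. Q LOAD -> counter=4 r=(4,4,4) succ=(0,0,0) retry=(0,1,0)
6. P CAS -> counter=5 r=(4,4,4) succ=(1,0,0) retry=(0,1,0)
7. R CAS -> counter=5 r=(4,4,4) succ=(1,0,0) retry=(0,1,1)
8. R LOAD -> counter=5 r=(4,4,5) succ=(1,0,0) retry=(0,1,1)
9. Q CAS -> counter=5 r=(4,4,5) succ=(1,0,0) retry=(0,2,1)
10. Q LOAD -> counter=5 r=(4,5,5) succ=(1,0,0) retry=(0,2,1)
11. R CAS -> counter=6 r=(4,5,5) succ=(1,0,1) retry=(0,2,1)
12. Q CAS -> counter=6 r=(4,5,5) succ=(1,0,1) retry=(0,3,1)

counter=6 r=(4,5,5) succ=(1,0,1) retry=(0,3,1)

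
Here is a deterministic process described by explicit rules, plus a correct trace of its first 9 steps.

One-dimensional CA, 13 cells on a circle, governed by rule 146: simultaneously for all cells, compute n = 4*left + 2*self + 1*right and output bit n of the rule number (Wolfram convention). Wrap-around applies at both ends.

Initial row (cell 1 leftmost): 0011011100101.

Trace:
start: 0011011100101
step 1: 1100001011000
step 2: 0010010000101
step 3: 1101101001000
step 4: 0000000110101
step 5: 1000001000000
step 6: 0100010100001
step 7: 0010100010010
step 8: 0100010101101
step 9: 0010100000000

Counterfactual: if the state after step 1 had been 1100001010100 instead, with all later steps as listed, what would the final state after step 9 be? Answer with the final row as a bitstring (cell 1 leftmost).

0010100000000

state after step 1 := 1100001010100
step 2: 0010010000011
step 3: 1101101000100
step 4: 0000000101011
step 5: 1000001000000
step 6: 0100010100001
step 7: 0010100010010
step 8: 0100010101101
step 9: 0010100000000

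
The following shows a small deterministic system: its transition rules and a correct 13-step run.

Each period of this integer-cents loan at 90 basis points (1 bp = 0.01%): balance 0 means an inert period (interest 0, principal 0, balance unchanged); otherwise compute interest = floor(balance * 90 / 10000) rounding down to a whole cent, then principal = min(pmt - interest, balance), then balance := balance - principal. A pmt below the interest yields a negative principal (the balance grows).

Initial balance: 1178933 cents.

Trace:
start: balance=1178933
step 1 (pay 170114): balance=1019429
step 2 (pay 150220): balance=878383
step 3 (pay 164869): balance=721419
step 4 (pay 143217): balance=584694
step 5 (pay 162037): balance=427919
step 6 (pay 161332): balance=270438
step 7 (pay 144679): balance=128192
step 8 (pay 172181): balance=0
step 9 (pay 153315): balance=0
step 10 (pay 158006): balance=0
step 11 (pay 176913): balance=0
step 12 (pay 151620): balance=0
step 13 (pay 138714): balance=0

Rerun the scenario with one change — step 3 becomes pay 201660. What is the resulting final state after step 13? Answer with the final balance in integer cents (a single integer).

0

(re-executing from step 3 with the substitution; state before step 3: balance=878383)
step 3 (pay 201660): balance=684628
step 4 (pay 143217): balance=547572
step 5 (pay 162037): balance=390463
step 6 (pay 161332): balance=232645
step 7 (pay 144679): balance=90059
step 8 (pay 172181): balance=0
step 9 (pay 153315): balance=0
step 10 (pay 158006): balance=0
step 11 (pay 176913): balance=0
step 12 (pay 151620): balance=0
step 13 (pay 138714): balance=0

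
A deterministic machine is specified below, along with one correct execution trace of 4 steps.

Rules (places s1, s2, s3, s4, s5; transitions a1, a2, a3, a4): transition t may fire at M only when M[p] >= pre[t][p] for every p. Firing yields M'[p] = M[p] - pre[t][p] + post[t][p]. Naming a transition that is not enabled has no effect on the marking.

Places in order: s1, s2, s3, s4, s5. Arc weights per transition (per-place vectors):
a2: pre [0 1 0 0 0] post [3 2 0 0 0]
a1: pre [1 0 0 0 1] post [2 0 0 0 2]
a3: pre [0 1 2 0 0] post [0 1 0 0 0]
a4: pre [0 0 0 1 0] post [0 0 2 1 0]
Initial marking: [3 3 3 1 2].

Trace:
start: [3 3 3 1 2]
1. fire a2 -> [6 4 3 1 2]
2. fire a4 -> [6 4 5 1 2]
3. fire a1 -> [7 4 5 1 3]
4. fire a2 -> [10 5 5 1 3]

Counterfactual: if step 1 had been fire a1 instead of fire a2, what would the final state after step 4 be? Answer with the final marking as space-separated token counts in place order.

(re-executing from step 1 with the substitution; state before step 1: [3 3 3 1 2])
1. fire a1 -> [4 3 3 1 3]
2. fire a4 -> [4 3 5 1 3]
3. fire a1 -> [5 3 5 1 4]
4. fire a2 -> [8 4 5 1 4]

8 4 5 1 4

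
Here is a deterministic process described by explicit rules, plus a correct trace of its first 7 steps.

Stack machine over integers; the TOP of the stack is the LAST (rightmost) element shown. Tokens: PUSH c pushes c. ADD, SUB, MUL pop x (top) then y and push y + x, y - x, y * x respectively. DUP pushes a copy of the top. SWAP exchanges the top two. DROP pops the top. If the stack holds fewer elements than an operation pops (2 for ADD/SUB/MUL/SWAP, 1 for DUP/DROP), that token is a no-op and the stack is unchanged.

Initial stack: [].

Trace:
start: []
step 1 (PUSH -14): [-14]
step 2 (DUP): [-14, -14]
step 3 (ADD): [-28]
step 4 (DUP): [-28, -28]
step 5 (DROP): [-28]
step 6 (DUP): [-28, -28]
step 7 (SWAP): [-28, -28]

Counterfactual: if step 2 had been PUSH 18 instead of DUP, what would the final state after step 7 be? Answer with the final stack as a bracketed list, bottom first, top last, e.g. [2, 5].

(re-executing from step 2 with the substitution; state before step 2: [-14])
step 2 (PUSH 18): [-14, 18]
step 3 (ADD): [4]
step 4 (DUP): [4, 4]
step 5 (DROP): [4]
step 6 (DUP): [4, 4]
step 7 (SWAP): [4, 4]

[4, 4]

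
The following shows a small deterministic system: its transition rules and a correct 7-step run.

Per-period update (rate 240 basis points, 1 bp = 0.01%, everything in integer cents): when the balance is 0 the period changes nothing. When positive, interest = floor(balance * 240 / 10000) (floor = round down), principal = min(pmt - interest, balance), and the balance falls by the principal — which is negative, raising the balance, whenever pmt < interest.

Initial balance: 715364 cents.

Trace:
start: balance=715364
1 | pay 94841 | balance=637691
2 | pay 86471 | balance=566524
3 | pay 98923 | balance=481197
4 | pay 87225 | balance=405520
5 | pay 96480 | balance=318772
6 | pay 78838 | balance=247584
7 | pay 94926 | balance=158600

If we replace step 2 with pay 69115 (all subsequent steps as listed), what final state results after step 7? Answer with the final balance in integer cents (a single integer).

(re-executing from step 2 with the substitution; state before step 2: balance=637691)
2 | pay 69115 | balance=583880
3 | pay 98923 | balance=498970
4 | pay 87225 | balance=423720
5 | pay 96480 | balance=337409
6 | pay 78838 | balance=266668
7 | pay 94926 | balance=178142

178142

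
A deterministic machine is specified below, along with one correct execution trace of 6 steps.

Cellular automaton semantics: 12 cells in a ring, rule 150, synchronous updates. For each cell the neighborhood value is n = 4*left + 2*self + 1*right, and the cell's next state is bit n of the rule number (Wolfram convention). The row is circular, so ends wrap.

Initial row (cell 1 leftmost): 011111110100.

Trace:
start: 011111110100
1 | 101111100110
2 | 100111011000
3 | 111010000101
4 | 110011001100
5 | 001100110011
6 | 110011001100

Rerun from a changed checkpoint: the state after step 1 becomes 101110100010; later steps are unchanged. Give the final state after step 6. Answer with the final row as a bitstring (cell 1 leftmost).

110011001100

state after step 1 := 101110100010
2 | 100100110110
3 | 111111000000
4 | 011110100001
5 | 001100110011
6 | 110011001100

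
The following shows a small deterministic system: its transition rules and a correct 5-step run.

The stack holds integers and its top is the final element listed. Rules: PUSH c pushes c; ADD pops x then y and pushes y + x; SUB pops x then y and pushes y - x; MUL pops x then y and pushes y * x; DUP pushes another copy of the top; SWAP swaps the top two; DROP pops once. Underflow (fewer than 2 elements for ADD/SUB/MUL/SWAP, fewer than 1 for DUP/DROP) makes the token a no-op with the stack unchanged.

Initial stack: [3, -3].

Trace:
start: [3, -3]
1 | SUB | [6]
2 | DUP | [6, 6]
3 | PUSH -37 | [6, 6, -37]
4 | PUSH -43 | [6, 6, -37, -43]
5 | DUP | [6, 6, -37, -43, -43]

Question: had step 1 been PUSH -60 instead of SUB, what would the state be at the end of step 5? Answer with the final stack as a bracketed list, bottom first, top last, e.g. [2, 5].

[3, -3, -60, -60, -37, -43, -43]

(re-executing from step 1 with the substitution; state before step 1: [3, -3])
1 | PUSH -60 | [3, -3, -60]
2 | DUP | [3, -3, -60, -60]
3 | PUSH -37 | [3, -3, -60, -60, -37]
4 | PUSH -43 | [3, -3, -60, -60, -37, -43]
5 | DUP | [3, -3, -60, -60, -37, -43, -43]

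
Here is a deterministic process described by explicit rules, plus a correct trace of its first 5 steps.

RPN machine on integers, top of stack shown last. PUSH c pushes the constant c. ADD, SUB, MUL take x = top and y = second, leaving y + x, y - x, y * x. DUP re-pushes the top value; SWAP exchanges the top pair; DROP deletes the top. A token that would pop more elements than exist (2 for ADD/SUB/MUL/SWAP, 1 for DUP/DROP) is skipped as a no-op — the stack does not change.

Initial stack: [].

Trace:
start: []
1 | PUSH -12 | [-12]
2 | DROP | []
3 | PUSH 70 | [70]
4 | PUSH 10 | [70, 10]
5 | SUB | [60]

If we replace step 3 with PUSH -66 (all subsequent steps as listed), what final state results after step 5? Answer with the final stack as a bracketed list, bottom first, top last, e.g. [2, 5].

(re-executing from step 3 with the substitution; state before step 3: [])
3 | PUSH -66 | [-66]
4 | PUSH 10 | [-66, 10]
5 | SUB | [-76]

[-76]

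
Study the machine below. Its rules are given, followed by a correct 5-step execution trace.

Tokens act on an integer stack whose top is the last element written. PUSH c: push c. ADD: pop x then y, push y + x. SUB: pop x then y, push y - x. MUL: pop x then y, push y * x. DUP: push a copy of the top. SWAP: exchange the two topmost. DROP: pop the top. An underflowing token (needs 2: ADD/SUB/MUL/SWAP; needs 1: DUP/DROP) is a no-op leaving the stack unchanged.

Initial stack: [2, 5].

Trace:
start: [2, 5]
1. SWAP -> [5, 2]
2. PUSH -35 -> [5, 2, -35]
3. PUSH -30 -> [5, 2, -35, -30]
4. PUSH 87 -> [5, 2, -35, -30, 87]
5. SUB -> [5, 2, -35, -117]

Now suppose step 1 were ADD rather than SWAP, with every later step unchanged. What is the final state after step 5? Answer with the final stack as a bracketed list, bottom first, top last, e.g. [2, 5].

(re-executing from step 1 with the substitution; state before step 1: [2, 5])
1. ADD -> [7]
2. PUSH -35 -> [7, -35]
3. PUSH -30 -> [7, -35, -30]
4. PUSH 87 -> [7, -35, -30, 87]
5. SUB -> [7, -35, -117]

[7, -35, -117]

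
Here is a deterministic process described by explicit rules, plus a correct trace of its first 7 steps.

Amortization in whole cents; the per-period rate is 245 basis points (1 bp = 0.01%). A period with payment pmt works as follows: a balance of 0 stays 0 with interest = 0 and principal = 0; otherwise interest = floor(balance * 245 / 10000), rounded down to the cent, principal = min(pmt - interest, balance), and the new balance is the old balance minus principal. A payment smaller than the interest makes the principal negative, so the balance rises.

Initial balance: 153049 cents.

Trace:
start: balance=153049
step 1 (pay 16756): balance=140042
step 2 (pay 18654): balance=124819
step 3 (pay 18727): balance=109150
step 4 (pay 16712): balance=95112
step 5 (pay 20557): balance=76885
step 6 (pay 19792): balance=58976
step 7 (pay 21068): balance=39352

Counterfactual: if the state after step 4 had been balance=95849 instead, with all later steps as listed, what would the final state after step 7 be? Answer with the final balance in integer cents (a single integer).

40145

state after step 4 := balance=95849
step 5 (pay 20557): balance=77640
step 6 (pay 19792): balance=59750
step 7 (pay 21068): balance=40145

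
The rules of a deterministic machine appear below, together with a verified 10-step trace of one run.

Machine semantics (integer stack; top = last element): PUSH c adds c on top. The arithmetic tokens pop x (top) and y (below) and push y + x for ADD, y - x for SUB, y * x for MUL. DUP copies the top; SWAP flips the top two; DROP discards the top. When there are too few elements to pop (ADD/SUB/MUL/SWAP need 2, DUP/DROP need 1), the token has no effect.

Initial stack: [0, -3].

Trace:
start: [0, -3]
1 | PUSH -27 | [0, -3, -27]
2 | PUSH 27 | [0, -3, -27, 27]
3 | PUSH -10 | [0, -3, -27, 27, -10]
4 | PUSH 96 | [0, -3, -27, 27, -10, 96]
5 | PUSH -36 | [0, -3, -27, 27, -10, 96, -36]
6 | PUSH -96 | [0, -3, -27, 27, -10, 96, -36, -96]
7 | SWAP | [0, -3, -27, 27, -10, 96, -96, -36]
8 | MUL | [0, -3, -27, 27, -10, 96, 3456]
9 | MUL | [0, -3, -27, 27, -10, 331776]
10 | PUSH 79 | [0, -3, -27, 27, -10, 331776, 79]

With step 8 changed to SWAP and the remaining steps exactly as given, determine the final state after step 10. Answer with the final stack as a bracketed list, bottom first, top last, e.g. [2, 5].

[0, -3, -27, 27, -10, 96, 3456, 79]

(re-executing from step 8 with the substitution; state before step 8: [0, -3, -27, 27, -10, 96, -96, -36])
8 | SWAP | [0, -3, -27, 27, -10, 96, -36, -96]
9 | MUL | [0, -3, -27, 27, -10, 96, 3456]
10 | PUSH 79 | [0, -3, -27, 27, -10, 96, 3456, 79]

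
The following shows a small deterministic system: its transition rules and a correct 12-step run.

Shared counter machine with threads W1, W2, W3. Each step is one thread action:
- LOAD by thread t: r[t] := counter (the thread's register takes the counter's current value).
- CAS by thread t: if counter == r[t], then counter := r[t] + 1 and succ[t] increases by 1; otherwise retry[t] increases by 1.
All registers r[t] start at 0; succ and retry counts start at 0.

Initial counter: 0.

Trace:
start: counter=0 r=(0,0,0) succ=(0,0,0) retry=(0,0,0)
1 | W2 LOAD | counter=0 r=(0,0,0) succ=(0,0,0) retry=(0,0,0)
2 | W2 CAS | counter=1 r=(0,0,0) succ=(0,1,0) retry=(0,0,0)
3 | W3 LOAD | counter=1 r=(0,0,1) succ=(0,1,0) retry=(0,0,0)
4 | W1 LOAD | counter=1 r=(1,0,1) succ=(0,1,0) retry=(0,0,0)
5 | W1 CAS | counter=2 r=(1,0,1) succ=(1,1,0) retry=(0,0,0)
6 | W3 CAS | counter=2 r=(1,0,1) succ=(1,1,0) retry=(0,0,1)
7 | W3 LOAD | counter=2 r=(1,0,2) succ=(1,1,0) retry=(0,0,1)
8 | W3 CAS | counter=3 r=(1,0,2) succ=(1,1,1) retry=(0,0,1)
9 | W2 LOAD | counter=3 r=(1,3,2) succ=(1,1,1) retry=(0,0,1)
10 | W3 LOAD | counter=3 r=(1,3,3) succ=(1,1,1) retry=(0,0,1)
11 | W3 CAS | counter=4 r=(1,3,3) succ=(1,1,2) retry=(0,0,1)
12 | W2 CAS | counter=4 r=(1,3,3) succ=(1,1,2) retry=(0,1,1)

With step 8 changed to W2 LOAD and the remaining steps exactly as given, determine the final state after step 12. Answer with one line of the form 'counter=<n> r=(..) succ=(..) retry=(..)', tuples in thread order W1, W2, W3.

counter=3 r=(1,2,2) succ=(1,1,1) retry=(0,1,1)

(re-executing from step 8 with the substitution; state before step 8: counter=2 r=(1,0,2) succ=(1,1,0) retry=(0,0,1))
8 | W2 LOAD | counter=2 r=(1,2,2) succ=(1,1,0) retry=(0,0,1)
9 | W2 LOAD | counter=2 r=(1,2,2) succ=(1,1,0) retry=(0,0,1)
10 | W3 LOAD | counter=2 r=(1,2,2) succ=(1,1,0) retry=(0,0,1)
11 | W3 CAS | counter=3 r=(1,2,2) succ=(1,1,1) retry=(0,0,1)
12 | W2 CAS | counter=3 r=(1,2,2) succ=(1,1,1) retry=(0,1,1)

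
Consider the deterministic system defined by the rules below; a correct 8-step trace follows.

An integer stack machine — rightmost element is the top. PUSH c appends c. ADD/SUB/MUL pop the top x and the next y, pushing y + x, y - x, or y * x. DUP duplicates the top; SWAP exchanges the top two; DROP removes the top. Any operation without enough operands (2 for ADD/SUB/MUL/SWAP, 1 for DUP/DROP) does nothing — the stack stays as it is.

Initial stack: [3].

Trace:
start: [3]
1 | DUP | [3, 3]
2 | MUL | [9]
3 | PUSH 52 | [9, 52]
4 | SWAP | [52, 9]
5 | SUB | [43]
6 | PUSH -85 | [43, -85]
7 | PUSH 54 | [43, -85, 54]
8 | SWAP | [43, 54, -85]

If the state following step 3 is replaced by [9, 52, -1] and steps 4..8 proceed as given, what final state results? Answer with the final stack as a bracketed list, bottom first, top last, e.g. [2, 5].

[9, -53, 54, -85]

state after step 3 := [9, 52, -1]
4 | SWAP | [9, -1, 52]
5 | SUB | [9, -53]
6 | PUSH -85 | [9, -53, -85]
7 | PUSH 54 | [9, -53, -85, 54]
8 | SWAP | [9, -53, 54, -85]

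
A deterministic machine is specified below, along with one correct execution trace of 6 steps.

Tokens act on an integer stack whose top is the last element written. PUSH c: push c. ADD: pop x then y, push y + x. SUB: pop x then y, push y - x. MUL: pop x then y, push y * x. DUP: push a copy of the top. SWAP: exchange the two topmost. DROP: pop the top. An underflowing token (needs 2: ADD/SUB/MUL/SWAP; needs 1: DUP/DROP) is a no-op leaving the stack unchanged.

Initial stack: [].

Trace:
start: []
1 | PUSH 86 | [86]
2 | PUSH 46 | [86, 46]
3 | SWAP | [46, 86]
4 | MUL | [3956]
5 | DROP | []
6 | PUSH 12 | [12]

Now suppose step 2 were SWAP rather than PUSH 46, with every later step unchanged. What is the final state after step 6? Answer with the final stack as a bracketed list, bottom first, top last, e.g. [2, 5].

(re-executing from step 2 with the substitution; state before step 2: [86])
2 | SWAP | [86]
3 | SWAP | [86]
4 | MUL | [86]
5 | DROP | []
6 | PUSH 12 | [12]

[12]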